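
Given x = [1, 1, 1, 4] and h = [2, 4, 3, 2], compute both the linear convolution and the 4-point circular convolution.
Linear: y_lin[0] = 1×2 = 2; y_lin[1] = 1×4 + 1×2 = 6; y_lin[2] = 1×3 + 1×4 + 1×2 = 9; y_lin[3] = 1×2 + 1×3 + 1×4 + 4×2 = 17; y_lin[4] = 1×2 + 1×3 + 4×4 = 21; y_lin[5] = 1×2 + 4×3 = 14; y_lin[6] = 4×2 = 8 → [2, 6, 9, 17, 21, 14, 8]. Circular (length 4): y[0] = 1×2 + 1×2 + 1×3 + 4×4 = 23; y[1] = 1×4 + 1×2 + 1×2 + 4×3 = 20; y[2] = 1×3 + 1×4 + 1×2 + 4×2 = 17; y[3] = 1×2 + 1×3 + 1×4 + 4×2 = 17 → [23, 20, 17, 17]

Linear: [2, 6, 9, 17, 21, 14, 8], Circular: [23, 20, 17, 17]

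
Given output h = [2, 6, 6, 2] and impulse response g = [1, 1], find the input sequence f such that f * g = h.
Deconvolve h=[2, 6, 6, 2] by g=[1, 1]. Since g[0]=1, solve forward: f[0] = h[0] / 1 = 2; f[1] = (h[1] - 2×1) / 1 = 4; f[2] = (h[2] - 4×1) / 1 = 2. So f = [2, 4, 2]. Check by forward convolution: h[0] = 2×1 = 2; h[1] = 2×1 + 4×1 = 6; h[2] = 4×1 + 2×1 = 6; h[3] = 2×1 = 2

[2, 4, 2]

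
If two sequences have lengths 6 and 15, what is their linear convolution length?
Linear/full convolution length: m + n - 1 = 6 + 15 - 1 = 20

20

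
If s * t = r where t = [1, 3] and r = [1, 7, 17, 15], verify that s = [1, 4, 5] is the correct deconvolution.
Forward-compute [1, 4, 5] * [1, 3]: r[0] = 1×1 = 1; r[1] = 1×3 + 4×1 = 7; r[2] = 4×3 + 5×1 = 17; r[3] = 5×3 = 15 → [1, 7, 17, 15]. Matches given r = [1, 7, 17, 15], so verified.

Verified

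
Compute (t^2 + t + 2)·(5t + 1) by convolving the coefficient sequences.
Ascending coefficients: a = [2, 1, 1], b = [1, 5]. c[0] = 2×1 = 2; c[1] = 2×5 + 1×1 = 11; c[2] = 1×5 + 1×1 = 6; c[3] = 1×5 = 5. Result coefficients: [2, 11, 6, 5] → 5t^3 + 6t^2 + 11t + 2

5t^3 + 6t^2 + 11t + 2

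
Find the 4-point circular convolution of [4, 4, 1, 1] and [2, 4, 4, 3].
Use y[k] = Σ_j x[j]·h[(k-j) mod 4]. y[0] = 4×2 + 4×3 + 1×4 + 1×4 = 28; y[1] = 4×4 + 4×2 + 1×3 + 1×4 = 31; y[2] = 4×4 + 4×4 + 1×2 + 1×3 = 37; y[3] = 4×3 + 4×4 + 1×4 + 1×2 = 34. Result: [28, 31, 37, 34]

[28, 31, 37, 34]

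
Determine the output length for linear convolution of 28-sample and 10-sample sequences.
Linear/full convolution length: m + n - 1 = 28 + 10 - 1 = 37

37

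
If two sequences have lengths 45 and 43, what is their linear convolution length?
Linear/full convolution length: m + n - 1 = 45 + 43 - 1 = 87

87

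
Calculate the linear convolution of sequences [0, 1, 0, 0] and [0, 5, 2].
y[0] = 0×0 = 0; y[1] = 0×5 + 1×0 = 0; y[2] = 0×2 + 1×5 + 0×0 = 5; y[3] = 1×2 + 0×5 + 0×0 = 2; y[4] = 0×2 + 0×5 = 0; y[5] = 0×2 = 0

[0, 0, 5, 2, 0, 0]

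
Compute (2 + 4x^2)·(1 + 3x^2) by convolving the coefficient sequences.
Ascending coefficients: a = [2, 0, 4], b = [1, 0, 3]. c[0] = 2×1 = 2; c[1] = 2×0 + 0×1 = 0; c[2] = 2×3 + 0×0 + 4×1 = 10; c[3] = 0×3 + 4×0 = 0; c[4] = 4×3 = 12. Result coefficients: [2, 0, 10, 0, 12] → 2 + 10x^2 + 12x^4

2 + 10x^2 + 12x^4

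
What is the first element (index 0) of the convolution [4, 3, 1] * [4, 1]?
Use y[k] = Σ_i a[i]·b[k-i] at k=0. y[0] = 4×4 = 16

16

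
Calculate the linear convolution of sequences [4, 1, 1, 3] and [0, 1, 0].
y[0] = 4×0 = 0; y[1] = 4×1 + 1×0 = 4; y[2] = 4×0 + 1×1 + 1×0 = 1; y[3] = 1×0 + 1×1 + 3×0 = 1; y[4] = 1×0 + 3×1 = 3; y[5] = 3×0 = 0

[0, 4, 1, 1, 3, 0]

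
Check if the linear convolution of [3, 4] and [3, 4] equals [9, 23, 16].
Recompute linear convolution of [3, 4] and [3, 4]: y[0] = 3×3 = 9; y[1] = 3×4 + 4×3 = 24; y[2] = 4×4 = 16 → [9, 24, 16]. Compare to given [9, 23, 16]: they differ at index 1: given 23, correct 24, so answer: No

No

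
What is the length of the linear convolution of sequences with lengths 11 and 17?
Linear/full convolution length: m + n - 1 = 11 + 17 - 1 = 27

27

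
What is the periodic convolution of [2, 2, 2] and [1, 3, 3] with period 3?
Use y[k] = Σ_j a[j]·b[(k-j) mod 3]. y[0] = 2×1 + 2×3 + 2×3 = 14; y[1] = 2×3 + 2×1 + 2×3 = 14; y[2] = 2×3 + 2×3 + 2×1 = 14. Result: [14, 14, 14]

[14, 14, 14]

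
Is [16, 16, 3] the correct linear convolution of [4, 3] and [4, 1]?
Recompute linear convolution of [4, 3] and [4, 1]: y[0] = 4×4 = 16; y[1] = 4×1 + 3×4 = 16; y[2] = 3×1 = 3 → [16, 16, 3]. Given [16, 16, 3] matches, so answer: Yes

Yes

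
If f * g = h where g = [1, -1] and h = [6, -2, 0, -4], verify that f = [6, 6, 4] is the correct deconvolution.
Forward-compute [6, 6, 4] * [1, -1]: h[0] = 6×1 = 6; h[1] = 6×-1 + 6×1 = 0; h[2] = 6×-1 + 4×1 = -2; h[3] = 4×-1 = -4 → [6, 0, -2, -4]. Does not match given h = [6, -2, 0, -4].

Not verified. [6, 6, 4] * [1, -1] = [6, 0, -2, -4], which differs from [6, -2, 0, -4] at index 1.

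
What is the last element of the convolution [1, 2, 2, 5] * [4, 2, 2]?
Use y[k] = Σ_i a[i]·b[k-i] at k=5. y[5] = 5×2 = 10

10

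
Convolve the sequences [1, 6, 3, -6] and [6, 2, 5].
y[0] = 1×6 = 6; y[1] = 1×2 + 6×6 = 38; y[2] = 1×5 + 6×2 + 3×6 = 35; y[3] = 6×5 + 3×2 + -6×6 = 0; y[4] = 3×5 + -6×2 = 3; y[5] = -6×5 = -30

[6, 38, 35, 0, 3, -30]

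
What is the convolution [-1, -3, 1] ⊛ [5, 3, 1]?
y[0] = -1×5 = -5; y[1] = -1×3 + -3×5 = -18; y[2] = -1×1 + -3×3 + 1×5 = -5; y[3] = -3×1 + 1×3 = 0; y[4] = 1×1 = 1

[-5, -18, -5, 0, 1]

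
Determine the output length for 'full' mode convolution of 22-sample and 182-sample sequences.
Linear/full convolution length: m + n - 1 = 22 + 182 - 1 = 203

203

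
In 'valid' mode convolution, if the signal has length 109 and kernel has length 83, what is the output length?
'Valid' mode counts only positions where the kernel fully overlaps the signal: m - n + 1 = 109 - 83 + 1 = 27

27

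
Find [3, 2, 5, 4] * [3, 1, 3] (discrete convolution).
y[0] = 3×3 = 9; y[1] = 3×1 + 2×3 = 9; y[2] = 3×3 + 2×1 + 5×3 = 26; y[3] = 2×3 + 5×1 + 4×3 = 23; y[4] = 5×3 + 4×1 = 19; y[5] = 4×3 = 12

[9, 9, 26, 23, 19, 12]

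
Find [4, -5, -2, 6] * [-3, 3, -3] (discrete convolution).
y[0] = 4×-3 = -12; y[1] = 4×3 + -5×-3 = 27; y[2] = 4×-3 + -5×3 + -2×-3 = -21; y[3] = -5×-3 + -2×3 + 6×-3 = -9; y[4] = -2×-3 + 6×3 = 24; y[5] = 6×-3 = -18

[-12, 27, -21, -9, 24, -18]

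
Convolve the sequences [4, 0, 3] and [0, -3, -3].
y[0] = 4×0 = 0; y[1] = 4×-3 + 0×0 = -12; y[2] = 4×-3 + 0×-3 + 3×0 = -12; y[3] = 0×-3 + 3×-3 = -9; y[4] = 3×-3 = -9

[0, -12, -12, -9, -9]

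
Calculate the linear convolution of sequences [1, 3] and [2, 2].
y[0] = 1×2 = 2; y[1] = 1×2 + 3×2 = 8; y[2] = 3×2 = 6

[2, 8, 6]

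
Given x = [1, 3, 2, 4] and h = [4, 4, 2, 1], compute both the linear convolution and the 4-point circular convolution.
Linear: y_lin[0] = 1×4 = 4; y_lin[1] = 1×4 + 3×4 = 16; y_lin[2] = 1×2 + 3×4 + 2×4 = 22; y_lin[3] = 1×1 + 3×2 + 2×4 + 4×4 = 31; y_lin[4] = 3×1 + 2×2 + 4×4 = 23; y_lin[5] = 2×1 + 4×2 = 10; y_lin[6] = 4×1 = 4 → [4, 16, 22, 31, 23, 10, 4]. Circular (length 4): y[0] = 1×4 + 3×1 + 2×2 + 4×4 = 27; y[1] = 1×4 + 3×4 + 2×1 + 4×2 = 26; y[2] = 1×2 + 3×4 + 2×4 + 4×1 = 26; y[3] = 1×1 + 3×2 + 2×4 + 4×4 = 31 → [27, 26, 26, 31]

Linear: [4, 16, 22, 31, 23, 10, 4], Circular: [27, 26, 26, 31]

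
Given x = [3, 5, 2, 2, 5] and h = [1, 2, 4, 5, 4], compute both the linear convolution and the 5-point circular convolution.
Linear: y_lin[0] = 3×1 = 3; y_lin[1] = 3×2 + 5×1 = 11; y_lin[2] = 3×4 + 5×2 + 2×1 = 24; y_lin[3] = 3×5 + 5×4 + 2×2 + 2×1 = 41; y_lin[4] = 3×4 + 5×5 + 2×4 + 2×2 + 5×1 = 54; y_lin[5] = 5×4 + 2×5 + 2×4 + 5×2 = 48; y_lin[6] = 2×4 + 2×5 + 5×4 = 38; y_lin[7] = 2×4 + 5×5 = 33; y_lin[8] = 5×4 = 20 → [3, 11, 24, 41, 54, 48, 38, 33, 20]. Circular (length 5): y[0] = 3×1 + 5×4 + 2×5 + 2×4 + 5×2 = 51; y[1] = 3×2 + 5×1 + 2×4 + 2×5 + 5×4 = 49; y[2] = 3×4 + 5×2 + 2×1 + 2×4 + 5×5 = 57; y[3] = 3×5 + 5×4 + 2×2 + 2×1 + 5×4 = 61; y[4] = 3×4 + 5×5 + 2×4 + 2×2 + 5×1 = 54 → [51, 49, 57, 61, 54]

Linear: [3, 11, 24, 41, 54, 48, 38, 33, 20], Circular: [51, 49, 57, 61, 54]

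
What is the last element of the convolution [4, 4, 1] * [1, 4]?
Use y[k] = Σ_i a[i]·b[k-i] at k=3. y[3] = 1×4 = 4

4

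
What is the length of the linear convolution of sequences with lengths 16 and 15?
Linear/full convolution length: m + n - 1 = 16 + 15 - 1 = 30

30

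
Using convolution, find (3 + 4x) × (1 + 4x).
Ascending coefficients: a = [3, 4], b = [1, 4]. c[0] = 3×1 = 3; c[1] = 3×4 + 4×1 = 16; c[2] = 4×4 = 16. Result coefficients: [3, 16, 16] → 3 + 16x + 16x^2

3 + 16x + 16x^2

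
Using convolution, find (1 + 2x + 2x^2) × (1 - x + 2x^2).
Ascending coefficients: a = [1, 2, 2], b = [1, -1, 2]. c[0] = 1×1 = 1; c[1] = 1×-1 + 2×1 = 1; c[2] = 1×2 + 2×-1 + 2×1 = 2; c[3] = 2×2 + 2×-1 = 2; c[4] = 2×2 = 4. Result coefficients: [1, 1, 2, 2, 4] → 1 + x + 2x^2 + 2x^3 + 4x^4

1 + x + 2x^2 + 2x^3 + 4x^4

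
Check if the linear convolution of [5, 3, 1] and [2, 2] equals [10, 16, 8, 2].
Recompute linear convolution of [5, 3, 1] and [2, 2]: y[0] = 5×2 = 10; y[1] = 5×2 + 3×2 = 16; y[2] = 3×2 + 1×2 = 8; y[3] = 1×2 = 2 → [10, 16, 8, 2]. Given [10, 16, 8, 2] matches, so answer: Yes

Yes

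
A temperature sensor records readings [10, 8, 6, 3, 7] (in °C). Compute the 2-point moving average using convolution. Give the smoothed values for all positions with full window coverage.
2-point moving average kernel = [1, 1]. Apply in 'valid' mode (full window coverage): avg[0] = (10 + 8) / 2 = 9.0; avg[1] = (8 + 6) / 2 = 7.0; avg[2] = (6 + 3) / 2 = 4.5; avg[3] = (3 + 7) / 2 = 5.0. Smoothed values: [9.0, 7.0, 4.5, 5.0]

[9.0, 7.0, 4.5, 5.0]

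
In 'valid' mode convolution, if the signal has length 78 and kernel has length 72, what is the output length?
'Valid' mode counts only positions where the kernel fully overlaps the signal: m - n + 1 = 78 - 72 + 1 = 7

7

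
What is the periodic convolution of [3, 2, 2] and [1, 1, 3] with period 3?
Use y[k] = Σ_j u[j]·v[(k-j) mod 3]. y[0] = 3×1 + 2×3 + 2×1 = 11; y[1] = 3×1 + 2×1 + 2×3 = 11; y[2] = 3×3 + 2×1 + 2×1 = 13. Result: [11, 11, 13]

[11, 11, 13]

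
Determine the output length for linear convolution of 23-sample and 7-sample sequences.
Linear/full convolution length: m + n - 1 = 23 + 7 - 1 = 29

29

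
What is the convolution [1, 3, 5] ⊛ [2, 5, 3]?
y[0] = 1×2 = 2; y[1] = 1×5 + 3×2 = 11; y[2] = 1×3 + 3×5 + 5×2 = 28; y[3] = 3×3 + 5×5 = 34; y[4] = 5×3 = 15

[2, 11, 28, 34, 15]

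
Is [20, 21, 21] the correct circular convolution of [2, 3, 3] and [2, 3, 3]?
Recompute circular convolution of [2, 3, 3] and [2, 3, 3]: y[0] = 2×2 + 3×3 + 3×3 = 22; y[1] = 2×3 + 3×2 + 3×3 = 21; y[2] = 2×3 + 3×3 + 3×2 = 21 → [22, 21, 21]. Compare to given [20, 21, 21]: they differ at index 0: given 20, correct 22, so answer: No

No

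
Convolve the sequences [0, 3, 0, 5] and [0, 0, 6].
y[0] = 0×0 = 0; y[1] = 0×0 + 3×0 = 0; y[2] = 0×6 + 3×0 + 0×0 = 0; y[3] = 3×6 + 0×0 + 5×0 = 18; y[4] = 0×6 + 5×0 = 0; y[5] = 5×6 = 30

[0, 0, 0, 18, 0, 30]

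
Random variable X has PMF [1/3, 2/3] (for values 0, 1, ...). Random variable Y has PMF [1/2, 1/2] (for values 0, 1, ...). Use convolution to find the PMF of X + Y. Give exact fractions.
P(X+Y=k) = Σ_i P(X=i)·P(Y=k-i) — a convolution of [1/3, 2/3] and [1/2, 1/2]. P(X+Y=0) = (1/3)×(1/2) = 1/6; P(X+Y=1) = (1/3)×(1/2) + (2/3)×(1/2) = 1/6 + 1/3 = 1/2; P(X+Y=2) = (2/3)×(1/2) = 1/3. PMF: [1/6, 1/2, 1/3] (sums to 1 ✓)

[1/6, 1/2, 1/3]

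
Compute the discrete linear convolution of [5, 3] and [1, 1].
y[0] = 5×1 = 5; y[1] = 5×1 + 3×1 = 8; y[2] = 3×1 = 3

[5, 8, 3]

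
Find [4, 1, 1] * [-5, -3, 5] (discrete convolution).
y[0] = 4×-5 = -20; y[1] = 4×-3 + 1×-5 = -17; y[2] = 4×5 + 1×-3 + 1×-5 = 12; y[3] = 1×5 + 1×-3 = 2; y[4] = 1×5 = 5

[-20, -17, 12, 2, 5]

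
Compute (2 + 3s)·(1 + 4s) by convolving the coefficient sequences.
Ascending coefficients: a = [2, 3], b = [1, 4]. c[0] = 2×1 = 2; c[1] = 2×4 + 3×1 = 11; c[2] = 3×4 = 12. Result coefficients: [2, 11, 12] → 2 + 11s + 12s^2

2 + 11s + 12s^2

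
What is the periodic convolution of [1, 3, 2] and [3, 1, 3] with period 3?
Use y[k] = Σ_j f[j]·g[(k-j) mod 3]. y[0] = 1×3 + 3×3 + 2×1 = 14; y[1] = 1×1 + 3×3 + 2×3 = 16; y[2] = 1×3 + 3×1 + 2×3 = 12. Result: [14, 16, 12]

[14, 16, 12]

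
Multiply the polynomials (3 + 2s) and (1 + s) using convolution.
Ascending coefficients: a = [3, 2], b = [1, 1]. c[0] = 3×1 = 3; c[1] = 3×1 + 2×1 = 5; c[2] = 2×1 = 2. Result coefficients: [3, 5, 2] → 3 + 5s + 2s^2

3 + 5s + 2s^2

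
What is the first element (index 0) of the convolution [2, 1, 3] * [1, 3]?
Use y[k] = Σ_i a[i]·b[k-i] at k=0. y[0] = 2×1 = 2

2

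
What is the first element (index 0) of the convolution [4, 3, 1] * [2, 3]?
Use y[k] = Σ_i a[i]·b[k-i] at k=0. y[0] = 4×2 = 8

8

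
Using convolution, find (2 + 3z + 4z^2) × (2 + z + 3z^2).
Ascending coefficients: a = [2, 3, 4], b = [2, 1, 3]. c[0] = 2×2 = 4; c[1] = 2×1 + 3×2 = 8; c[2] = 2×3 + 3×1 + 4×2 = 17; c[3] = 3×3 + 4×1 = 13; c[4] = 4×3 = 12. Result coefficients: [4, 8, 17, 13, 12] → 4 + 8z + 17z^2 + 13z^3 + 12z^4

4 + 8z + 17z^2 + 13z^3 + 12z^4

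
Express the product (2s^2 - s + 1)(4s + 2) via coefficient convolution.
Ascending coefficients: a = [1, -1, 2], b = [2, 4]. c[0] = 1×2 = 2; c[1] = 1×4 + -1×2 = 2; c[2] = -1×4 + 2×2 = 0; c[3] = 2×4 = 8. Result coefficients: [2, 2, 0, 8] → 8s^3 + 2s + 2

8s^3 + 2s + 2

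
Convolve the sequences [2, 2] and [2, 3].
y[0] = 2×2 = 4; y[1] = 2×3 + 2×2 = 10; y[2] = 2×3 = 6

[4, 10, 6]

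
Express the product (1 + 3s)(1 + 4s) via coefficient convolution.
Ascending coefficients: a = [1, 3], b = [1, 4]. c[0] = 1×1 = 1; c[1] = 1×4 + 3×1 = 7; c[2] = 3×4 = 12. Result coefficients: [1, 7, 12] → 1 + 7s + 12s^2

1 + 7s + 12s^2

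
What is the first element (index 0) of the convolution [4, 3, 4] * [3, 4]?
Use y[k] = Σ_i a[i]·b[k-i] at k=0. y[0] = 4×3 = 12

12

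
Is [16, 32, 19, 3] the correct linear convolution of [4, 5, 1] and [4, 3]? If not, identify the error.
Recompute linear convolution of [4, 5, 1] and [4, 3]: y[0] = 4×4 = 16; y[1] = 4×3 + 5×4 = 32; y[2] = 5×3 + 1×4 = 19; y[3] = 1×3 = 3 → [16, 32, 19, 3]. Given [16, 32, 19, 3] matches, so answer: Yes

Yes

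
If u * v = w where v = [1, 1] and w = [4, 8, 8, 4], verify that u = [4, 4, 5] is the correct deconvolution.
Forward-compute [4, 4, 5] * [1, 1]: w[0] = 4×1 = 4; w[1] = 4×1 + 4×1 = 8; w[2] = 4×1 + 5×1 = 9; w[3] = 5×1 = 5 → [4, 8, 9, 5]. Does not match given w = [4, 8, 8, 4].

Not verified. [4, 4, 5] * [1, 1] = [4, 8, 9, 5], which differs from [4, 8, 8, 4] at index 2.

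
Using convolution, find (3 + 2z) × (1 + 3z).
Ascending coefficients: a = [3, 2], b = [1, 3]. c[0] = 3×1 = 3; c[1] = 3×3 + 2×1 = 11; c[2] = 2×3 = 6. Result coefficients: [3, 11, 6] → 3 + 11z + 6z^2

3 + 11z + 6z^2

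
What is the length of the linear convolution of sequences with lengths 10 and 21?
Linear/full convolution length: m + n - 1 = 10 + 21 - 1 = 30

30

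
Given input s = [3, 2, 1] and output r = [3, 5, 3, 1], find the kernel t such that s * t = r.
Output length 4 = len(s) + len(t) - 1 ⇒ len(t) = 2. Solve t forward using t[k] = (r[k] - Σ_{i≥1} s[i]·t[k-i]) / s[0]: t[0] = r[0] / s[0] = 3 / 3 = 1; t[1] = (r[1] - 2×1) / s[0] = (5 - 2×1) / 3 = 1. So t = [1, 1]. Forward-check [3, 2, 1] * [1, 1]: r[0] = 3×1 = 3; r[1] = 3×1 + 2×1 = 5; r[2] = 2×1 + 1×1 = 3; r[3] = 1×1 = 1 → [3, 5, 3, 1] ✓

[1, 1]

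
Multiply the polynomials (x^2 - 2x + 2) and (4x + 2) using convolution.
Ascending coefficients: a = [2, -2, 1], b = [2, 4]. c[0] = 2×2 = 4; c[1] = 2×4 + -2×2 = 4; c[2] = -2×4 + 1×2 = -6; c[3] = 1×4 = 4. Result coefficients: [4, 4, -6, 4] → 4x^3 - 6x^2 + 4x + 4

4x^3 - 6x^2 + 4x + 4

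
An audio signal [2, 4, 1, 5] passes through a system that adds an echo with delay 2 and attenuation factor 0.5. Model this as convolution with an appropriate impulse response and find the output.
Direct-path + delayed-attenuated-path model → impulse response h = [1, 0, 0.5] (1 at lag 0, 0.5 at lag 2). Output y[n] = x[n] + 0.5·x[n - 2] (with x[n] = 0 outside 0..3): y[0] = 2 + 0.5×0 = 2; y[1] = 4 + 0.5×0 = 4; y[2] = 1 + 0.5×2 = 2.0; y[3] = 5 + 0.5×4 = 7.0; y[4] = 0 + 0.5×1 = 0.5; y[5] = 0 + 0.5×5 = 2.5. So y = [2, 4, 2.0, 7.0, 0.5, 2.5]

[2, 4, 2.0, 7.0, 0.5, 2.5]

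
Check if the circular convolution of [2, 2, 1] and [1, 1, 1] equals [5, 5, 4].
Recompute circular convolution of [2, 2, 1] and [1, 1, 1]: y[0] = 2×1 + 2×1 + 1×1 = 5; y[1] = 2×1 + 2×1 + 1×1 = 5; y[2] = 2×1 + 2×1 + 1×1 = 5 → [5, 5, 5]. Compare to given [5, 5, 4]: they differ at index 2: given 4, correct 5, so answer: No

No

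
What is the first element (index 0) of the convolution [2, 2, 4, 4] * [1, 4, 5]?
Use y[k] = Σ_i a[i]·b[k-i] at k=0. y[0] = 2×1 = 2

2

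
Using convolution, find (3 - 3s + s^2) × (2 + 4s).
Ascending coefficients: a = [3, -3, 1], b = [2, 4]. c[0] = 3×2 = 6; c[1] = 3×4 + -3×2 = 6; c[2] = -3×4 + 1×2 = -10; c[3] = 1×4 = 4. Result coefficients: [6, 6, -10, 4] → 6 + 6s - 10s^2 + 4s^3

6 + 6s - 10s^2 + 4s^3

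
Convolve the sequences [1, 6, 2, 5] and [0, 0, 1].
y[0] = 1×0 = 0; y[1] = 1×0 + 6×0 = 0; y[2] = 1×1 + 6×0 + 2×0 = 1; y[3] = 6×1 + 2×0 + 5×0 = 6; y[4] = 2×1 + 5×0 = 2; y[5] = 5×1 = 5

[0, 0, 1, 6, 2, 5]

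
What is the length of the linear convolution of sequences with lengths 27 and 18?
Linear/full convolution length: m + n - 1 = 27 + 18 - 1 = 44

44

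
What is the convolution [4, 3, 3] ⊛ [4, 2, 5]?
y[0] = 4×4 = 16; y[1] = 4×2 + 3×4 = 20; y[2] = 4×5 + 3×2 + 3×4 = 38; y[3] = 3×5 + 3×2 = 21; y[4] = 3×5 = 15

[16, 20, 38, 21, 15]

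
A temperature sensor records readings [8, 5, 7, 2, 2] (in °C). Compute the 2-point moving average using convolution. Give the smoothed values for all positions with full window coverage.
2-point moving average kernel = [1, 1]. Apply in 'valid' mode (full window coverage): avg[0] = (8 + 5) / 2 = 6.5; avg[1] = (5 + 7) / 2 = 6.0; avg[2] = (7 + 2) / 2 = 4.5; avg[3] = (2 + 2) / 2 = 2.0. Smoothed values: [6.5, 6.0, 4.5, 2.0]

[6.5, 6.0, 4.5, 2.0]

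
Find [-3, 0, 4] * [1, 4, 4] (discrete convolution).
y[0] = -3×1 = -3; y[1] = -3×4 + 0×1 = -12; y[2] = -3×4 + 0×4 + 4×1 = -8; y[3] = 0×4 + 4×4 = 16; y[4] = 4×4 = 16

[-3, -12, -8, 16, 16]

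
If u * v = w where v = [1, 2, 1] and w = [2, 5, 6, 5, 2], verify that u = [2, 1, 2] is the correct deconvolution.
Forward-compute [2, 1, 2] * [1, 2, 1]: w[0] = 2×1 = 2; w[1] = 2×2 + 1×1 = 5; w[2] = 2×1 + 1×2 + 2×1 = 6; w[3] = 1×1 + 2×2 = 5; w[4] = 2×1 = 2 → [2, 5, 6, 5, 2]. Matches given w = [2, 5, 6, 5, 2], so verified.

Verified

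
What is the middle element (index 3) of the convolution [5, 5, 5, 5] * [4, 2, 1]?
Use y[k] = Σ_i a[i]·b[k-i] at k=3. y[3] = 5×1 + 5×2 + 5×4 = 35

35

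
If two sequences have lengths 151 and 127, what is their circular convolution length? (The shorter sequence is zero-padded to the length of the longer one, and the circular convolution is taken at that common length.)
Circular convolution (zero-padding the shorter input) has length max(m, n) = max(151, 127) = 151

151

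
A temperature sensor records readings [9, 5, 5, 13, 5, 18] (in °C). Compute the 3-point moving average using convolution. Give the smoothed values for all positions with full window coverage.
3-point moving average kernel = [1, 1, 1]. Apply in 'valid' mode (full window coverage): avg[0] = (9 + 5 + 5) / 3 = 6.33; avg[1] = (5 + 5 + 13) / 3 = 7.67; avg[2] = (5 + 13 + 5) / 3 = 7.67; avg[3] = (13 + 5 + 18) / 3 = 12.0. Smoothed values: [6.33, 7.67, 7.67, 12.0]

[6.33, 7.67, 7.67, 12.0]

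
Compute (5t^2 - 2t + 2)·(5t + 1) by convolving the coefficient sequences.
Ascending coefficients: a = [2, -2, 5], b = [1, 5]. c[0] = 2×1 = 2; c[1] = 2×5 + -2×1 = 8; c[2] = -2×5 + 5×1 = -5; c[3] = 5×5 = 25. Result coefficients: [2, 8, -5, 25] → 25t^3 - 5t^2 + 8t + 2

25t^3 - 5t^2 + 8t + 2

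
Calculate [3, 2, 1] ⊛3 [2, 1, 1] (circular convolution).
Use y[k] = Σ_j x[j]·h[(k-j) mod 3]. y[0] = 3×2 + 2×1 + 1×1 = 9; y[1] = 3×1 + 2×2 + 1×1 = 8; y[2] = 3×1 + 2×1 + 1×2 = 7. Result: [9, 8, 7]

[9, 8, 7]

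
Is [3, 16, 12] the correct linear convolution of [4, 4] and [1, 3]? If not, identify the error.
Recompute linear convolution of [4, 4] and [1, 3]: y[0] = 4×1 = 4; y[1] = 4×3 + 4×1 = 16; y[2] = 4×3 = 12 → [4, 16, 12]. Compare to given [3, 16, 12]: they differ at index 0: given 3, correct 4, so answer: No

No. Error at index 0: given 3, correct 4.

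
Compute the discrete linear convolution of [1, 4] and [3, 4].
y[0] = 1×3 = 3; y[1] = 1×4 + 4×3 = 16; y[2] = 4×4 = 16

[3, 16, 16]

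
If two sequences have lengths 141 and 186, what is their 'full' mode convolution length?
Linear/full convolution length: m + n - 1 = 141 + 186 - 1 = 326

326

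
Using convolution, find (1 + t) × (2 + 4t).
Ascending coefficients: a = [1, 1], b = [2, 4]. c[0] = 1×2 = 2; c[1] = 1×4 + 1×2 = 6; c[2] = 1×4 = 4. Result coefficients: [2, 6, 4] → 2 + 6t + 4t^2

2 + 6t + 4t^2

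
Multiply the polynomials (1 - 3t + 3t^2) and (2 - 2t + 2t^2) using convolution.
Ascending coefficients: a = [1, -3, 3], b = [2, -2, 2]. c[0] = 1×2 = 2; c[1] = 1×-2 + -3×2 = -8; c[2] = 1×2 + -3×-2 + 3×2 = 14; c[3] = -3×2 + 3×-2 = -12; c[4] = 3×2 = 6. Result coefficients: [2, -8, 14, -12, 6] → 2 - 8t + 14t^2 - 12t^3 + 6t^4

2 - 8t + 14t^2 - 12t^3 + 6t^4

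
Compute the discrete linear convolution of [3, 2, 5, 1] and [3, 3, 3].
y[0] = 3×3 = 9; y[1] = 3×3 + 2×3 = 15; y[2] = 3×3 + 2×3 + 5×3 = 30; y[3] = 2×3 + 5×3 + 1×3 = 24; y[4] = 5×3 + 1×3 = 18; y[5] = 1×3 = 3

[9, 15, 30, 24, 18, 3]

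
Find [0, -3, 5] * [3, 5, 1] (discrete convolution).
y[0] = 0×3 = 0; y[1] = 0×5 + -3×3 = -9; y[2] = 0×1 + -3×5 + 5×3 = 0; y[3] = -3×1 + 5×5 = 22; y[4] = 5×1 = 5

[0, -9, 0, 22, 5]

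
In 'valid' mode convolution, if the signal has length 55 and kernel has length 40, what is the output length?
'Valid' mode counts only positions where the kernel fully overlaps the signal: m - n + 1 = 55 - 40 + 1 = 16

16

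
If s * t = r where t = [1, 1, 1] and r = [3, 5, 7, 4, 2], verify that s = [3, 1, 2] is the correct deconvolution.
Forward-compute [3, 1, 2] * [1, 1, 1]: r[0] = 3×1 = 3; r[1] = 3×1 + 1×1 = 4; r[2] = 3×1 + 1×1 + 2×1 = 6; r[3] = 1×1 + 2×1 = 3; r[4] = 2×1 = 2 → [3, 4, 6, 3, 2]. Does not match given r = [3, 5, 7, 4, 2].

Not verified. [3, 1, 2] * [1, 1, 1] = [3, 4, 6, 3, 2], which differs from [3, 5, 7, 4, 2] at index 1.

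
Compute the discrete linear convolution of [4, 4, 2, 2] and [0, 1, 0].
y[0] = 4×0 = 0; y[1] = 4×1 + 4×0 = 4; y[2] = 4×0 + 4×1 + 2×0 = 4; y[3] = 4×0 + 2×1 + 2×0 = 2; y[4] = 2×0 + 2×1 = 2; y[5] = 2×0 = 0

[0, 4, 4, 2, 2, 0]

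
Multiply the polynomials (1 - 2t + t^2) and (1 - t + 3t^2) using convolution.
Ascending coefficients: a = [1, -2, 1], b = [1, -1, 3]. c[0] = 1×1 = 1; c[1] = 1×-1 + -2×1 = -3; c[2] = 1×3 + -2×-1 + 1×1 = 6; c[3] = -2×3 + 1×-1 = -7; c[4] = 1×3 = 3. Result coefficients: [1, -3, 6, -7, 3] → 1 - 3t + 6t^2 - 7t^3 + 3t^4

1 - 3t + 6t^2 - 7t^3 + 3t^4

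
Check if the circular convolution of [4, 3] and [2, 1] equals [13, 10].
Recompute circular convolution of [4, 3] and [2, 1]: y[0] = 4×2 + 3×1 = 11; y[1] = 4×1 + 3×2 = 10 → [11, 10]. Compare to given [13, 10]: they differ at index 0: given 13, correct 11, so answer: No

No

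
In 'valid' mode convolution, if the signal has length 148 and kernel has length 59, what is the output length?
'Valid' mode counts only positions where the kernel fully overlaps the signal: m - n + 1 = 148 - 59 + 1 = 90

90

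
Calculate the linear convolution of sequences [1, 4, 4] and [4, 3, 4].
y[0] = 1×4 = 4; y[1] = 1×3 + 4×4 = 19; y[2] = 1×4 + 4×3 + 4×4 = 32; y[3] = 4×4 + 4×3 = 28; y[4] = 4×4 = 16

[4, 19, 32, 28, 16]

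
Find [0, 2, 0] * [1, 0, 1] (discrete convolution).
y[0] = 0×1 = 0; y[1] = 0×0 + 2×1 = 2; y[2] = 0×1 + 2×0 + 0×1 = 0; y[3] = 2×1 + 0×0 = 2; y[4] = 0×1 = 0

[0, 2, 0, 2, 0]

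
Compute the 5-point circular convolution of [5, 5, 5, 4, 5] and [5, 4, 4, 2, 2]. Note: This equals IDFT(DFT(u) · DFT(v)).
Either evaluate y[k] = Σ_j u[j]·v[(k-j) mod 5] directly, or use IDFT(DFT(u) · DFT(v)). y[0] = 5×5 + 5×2 + 5×2 + 4×4 + 5×4 = 81; y[1] = 5×4 + 5×5 + 5×2 + 4×2 + 5×4 = 83; y[2] = 5×4 + 5×4 + 5×5 + 4×2 + 5×2 = 83; y[3] = 5×2 + 5×4 + 5×4 + 4×5 + 5×2 = 80; y[4] = 5×2 + 5×2 + 5×4 + 4×4 + 5×5 = 81. Result: [81, 83, 83, 80, 81]

[81, 83, 83, 80, 81]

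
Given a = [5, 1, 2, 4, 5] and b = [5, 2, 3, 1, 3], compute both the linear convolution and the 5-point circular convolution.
Linear: y_lin[0] = 5×5 = 25; y_lin[1] = 5×2 + 1×5 = 15; y_lin[2] = 5×3 + 1×2 + 2×5 = 27; y_lin[3] = 5×1 + 1×3 + 2×2 + 4×5 = 32; y_lin[4] = 5×3 + 1×1 + 2×3 + 4×2 + 5×5 = 55; y_lin[5] = 1×3 + 2×1 + 4×3 + 5×2 = 27; y_lin[6] = 2×3 + 4×1 + 5×3 = 25; y_lin[7] = 4×3 + 5×1 = 17; y_lin[8] = 5×3 = 15 → [25, 15, 27, 32, 55, 27, 25, 17, 15]. Circular (length 5): y[0] = 5×5 + 1×3 + 2×1 + 4×3 + 5×2 = 52; y[1] = 5×2 + 1×5 + 2×3 + 4×1 + 5×3 = 40; y[2] = 5×3 + 1×2 + 2×5 + 4×3 + 5×1 = 44; y[3] = 5×1 + 1×3 + 2×2 + 4×5 + 5×3 = 47; y[4] = 5×3 + 1×1 + 2×3 + 4×2 + 5×5 = 55 → [52, 40, 44, 47, 55]

Linear: [25, 15, 27, 32, 55, 27, 25, 17, 15], Circular: [52, 40, 44, 47, 55]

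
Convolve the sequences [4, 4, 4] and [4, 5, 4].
y[0] = 4×4 = 16; y[1] = 4×5 + 4×4 = 36; y[2] = 4×4 + 4×5 + 4×4 = 52; y[3] = 4×4 + 4×5 = 36; y[4] = 4×4 = 16

[16, 36, 52, 36, 16]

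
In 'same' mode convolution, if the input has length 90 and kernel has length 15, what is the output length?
'Same' mode returns an output with the same length as the input: 90

90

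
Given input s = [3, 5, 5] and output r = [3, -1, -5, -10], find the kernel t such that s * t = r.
Output length 4 = len(s) + len(t) - 1 ⇒ len(t) = 2. Solve t forward using t[k] = (r[k] - Σ_{i≥1} s[i]·t[k-i]) / s[0]: t[0] = r[0] / s[0] = 3 / 3 = 1; t[1] = (r[1] - 5×1) / s[0] = (-1 - 5×1) / 3 = -2. So t = [1, -2]. Forward-check [3, 5, 5] * [1, -2]: r[0] = 3×1 = 3; r[1] = 3×-2 + 5×1 = -1; r[2] = 5×-2 + 5×1 = -5; r[3] = 5×-2 = -10 → [3, -1, -5, -10] ✓

[1, -2]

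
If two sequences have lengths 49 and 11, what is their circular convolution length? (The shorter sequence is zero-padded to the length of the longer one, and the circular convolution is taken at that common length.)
Circular convolution (zero-padding the shorter input) has length max(m, n) = max(49, 11) = 49

49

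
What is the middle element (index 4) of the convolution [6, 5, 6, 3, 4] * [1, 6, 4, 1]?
Use y[k] = Σ_i a[i]·b[k-i] at k=4. y[4] = 5×1 + 6×4 + 3×6 + 4×1 = 51

51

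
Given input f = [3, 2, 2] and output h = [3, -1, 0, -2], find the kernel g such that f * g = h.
Output length 4 = len(f) + len(g) - 1 ⇒ len(g) = 2. Solve g forward using g[k] = (h[k] - Σ_{i≥1} f[i]·g[k-i]) / f[0]: g[0] = h[0] / f[0] = 3 / 3 = 1; g[1] = (h[1] - 2×1) / f[0] = (-1 - 2×1) / 3 = -1. So g = [1, -1]. Forward-check [3, 2, 2] * [1, -1]: h[0] = 3×1 = 3; h[1] = 3×-1 + 2×1 = -1; h[2] = 2×-1 + 2×1 = 0; h[3] = 2×-1 = -2 → [3, -1, 0, -2] ✓

[1, -1]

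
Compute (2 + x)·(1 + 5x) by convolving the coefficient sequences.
Ascending coefficients: a = [2, 1], b = [1, 5]. c[0] = 2×1 = 2; c[1] = 2×5 + 1×1 = 11; c[2] = 1×5 = 5. Result coefficients: [2, 11, 5] → 2 + 11x + 5x^2

2 + 11x + 5x^2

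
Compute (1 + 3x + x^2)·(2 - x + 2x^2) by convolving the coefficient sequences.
Ascending coefficients: a = [1, 3, 1], b = [2, -1, 2]. c[0] = 1×2 = 2; c[1] = 1×-1 + 3×2 = 5; c[2] = 1×2 + 3×-1 + 1×2 = 1; c[3] = 3×2 + 1×-1 = 5; c[4] = 1×2 = 2. Result coefficients: [2, 5, 1, 5, 2] → 2 + 5x + x^2 + 5x^3 + 2x^4

2 + 5x + x^2 + 5x^3 + 2x^4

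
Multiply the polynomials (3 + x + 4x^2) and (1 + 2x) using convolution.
Ascending coefficients: a = [3, 1, 4], b = [1, 2]. c[0] = 3×1 = 3; c[1] = 3×2 + 1×1 = 7; c[2] = 1×2 + 4×1 = 6; c[3] = 4×2 = 8. Result coefficients: [3, 7, 6, 8] → 3 + 7x + 6x^2 + 8x^3

3 + 7x + 6x^2 + 8x^3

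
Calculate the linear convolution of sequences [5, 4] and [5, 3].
y[0] = 5×5 = 25; y[1] = 5×3 + 4×5 = 35; y[2] = 4×3 = 12

[25, 35, 12]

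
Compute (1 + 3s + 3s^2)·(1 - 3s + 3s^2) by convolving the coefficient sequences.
Ascending coefficients: a = [1, 3, 3], b = [1, -3, 3]. c[0] = 1×1 = 1; c[1] = 1×-3 + 3×1 = 0; c[2] = 1×3 + 3×-3 + 3×1 = -3; c[3] = 3×3 + 3×-3 = 0; c[4] = 3×3 = 9. Result coefficients: [1, 0, -3, 0, 9] → 1 - 3s^2 + 9s^4

1 - 3s^2 + 9s^4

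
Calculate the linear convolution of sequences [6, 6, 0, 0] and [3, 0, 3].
y[0] = 6×3 = 18; y[1] = 6×0 + 6×3 = 18; y[2] = 6×3 + 6×0 + 0×3 = 18; y[3] = 6×3 + 0×0 + 0×3 = 18; y[4] = 0×3 + 0×0 = 0; y[5] = 0×3 = 0

[18, 18, 18, 18, 0, 0]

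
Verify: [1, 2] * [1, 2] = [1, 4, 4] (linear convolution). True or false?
Recompute linear convolution of [1, 2] and [1, 2]: y[0] = 1×1 = 1; y[1] = 1×2 + 2×1 = 4; y[2] = 2×2 = 4 → [1, 4, 4]. Given [1, 4, 4] matches, so answer: Yes

Yes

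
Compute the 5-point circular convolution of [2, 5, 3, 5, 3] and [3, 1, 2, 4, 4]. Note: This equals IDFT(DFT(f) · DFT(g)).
Either evaluate y[k] = Σ_j f[j]·g[(k-j) mod 5] directly, or use IDFT(DFT(f) · DFT(g)). y[0] = 2×3 + 5×4 + 3×4 + 5×2 + 3×1 = 51; y[1] = 2×1 + 5×3 + 3×4 + 5×4 + 3×2 = 55; y[2] = 2×2 + 5×1 + 3×3 + 5×4 + 3×4 = 50; y[3] = 2×4 + 5×2 + 3×1 + 5×3 + 3×4 = 48; y[4] = 2×4 + 5×4 + 3×2 + 5×1 + 3×3 = 48. Result: [51, 55, 50, 48, 48]

[51, 55, 50, 48, 48]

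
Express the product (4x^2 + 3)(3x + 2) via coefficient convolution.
Ascending coefficients: a = [3, 0, 4], b = [2, 3]. c[0] = 3×2 = 6; c[1] = 3×3 + 0×2 = 9; c[2] = 0×3 + 4×2 = 8; c[3] = 4×3 = 12. Result coefficients: [6, 9, 8, 12] → 12x^3 + 8x^2 + 9x + 6

12x^3 + 8x^2 + 9x + 6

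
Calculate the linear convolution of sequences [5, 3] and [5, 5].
y[0] = 5×5 = 25; y[1] = 5×5 + 3×5 = 40; y[2] = 3×5 = 15

[25, 40, 15]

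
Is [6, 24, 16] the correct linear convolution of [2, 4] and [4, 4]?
Recompute linear convolution of [2, 4] and [4, 4]: y[0] = 2×4 = 8; y[1] = 2×4 + 4×4 = 24; y[2] = 4×4 = 16 → [8, 24, 16]. Compare to given [6, 24, 16]: they differ at index 0: given 6, correct 8, so answer: No

No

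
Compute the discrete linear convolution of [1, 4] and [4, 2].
y[0] = 1×4 = 4; y[1] = 1×2 + 4×4 = 18; y[2] = 4×2 = 8

[4, 18, 8]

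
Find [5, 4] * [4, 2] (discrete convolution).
y[0] = 5×4 = 20; y[1] = 5×2 + 4×4 = 26; y[2] = 4×2 = 8

[20, 26, 8]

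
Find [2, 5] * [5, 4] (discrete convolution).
y[0] = 2×5 = 10; y[1] = 2×4 + 5×5 = 33; y[2] = 5×4 = 20

[10, 33, 20]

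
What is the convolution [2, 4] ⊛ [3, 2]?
y[0] = 2×3 = 6; y[1] = 2×2 + 4×3 = 16; y[2] = 4×2 = 8

[6, 16, 8]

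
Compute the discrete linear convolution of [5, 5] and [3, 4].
y[0] = 5×3 = 15; y[1] = 5×4 + 5×3 = 35; y[2] = 5×4 = 20

[15, 35, 20]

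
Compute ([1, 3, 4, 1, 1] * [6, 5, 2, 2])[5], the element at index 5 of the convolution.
Use y[k] = Σ_i a[i]·b[k-i] at k=5. y[5] = 4×2 + 1×2 + 1×5 = 15

15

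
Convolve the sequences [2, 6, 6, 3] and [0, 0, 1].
y[0] = 2×0 = 0; y[1] = 2×0 + 6×0 = 0; y[2] = 2×1 + 6×0 + 6×0 = 2; y[3] = 6×1 + 6×0 + 3×0 = 6; y[4] = 6×1 + 3×0 = 6; y[5] = 3×1 = 3

[0, 0, 2, 6, 6, 3]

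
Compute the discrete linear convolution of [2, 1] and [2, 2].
y[0] = 2×2 = 4; y[1] = 2×2 + 1×2 = 6; y[2] = 1×2 = 2

[4, 6, 2]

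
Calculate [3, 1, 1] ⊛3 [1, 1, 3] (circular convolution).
Use y[k] = Σ_j a[j]·b[(k-j) mod 3]. y[0] = 3×1 + 1×3 + 1×1 = 7; y[1] = 3×1 + 1×1 + 1×3 = 7; y[2] = 3×3 + 1×1 + 1×1 = 11. Result: [7, 7, 11]

[7, 7, 11]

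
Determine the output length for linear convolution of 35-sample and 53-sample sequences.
Linear/full convolution length: m + n - 1 = 35 + 53 - 1 = 87

87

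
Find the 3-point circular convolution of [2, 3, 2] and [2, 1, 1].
Use y[k] = Σ_j x[j]·h[(k-j) mod 3]. y[0] = 2×2 + 3×1 + 2×1 = 9; y[1] = 2×1 + 3×2 + 2×1 = 10; y[2] = 2×1 + 3×1 + 2×2 = 9. Result: [9, 10, 9]

[9, 10, 9]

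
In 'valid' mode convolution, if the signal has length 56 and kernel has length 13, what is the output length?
'Valid' mode counts only positions where the kernel fully overlaps the signal: m - n + 1 = 56 - 13 + 1 = 44

44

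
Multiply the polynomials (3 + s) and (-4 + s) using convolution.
Ascending coefficients: a = [3, 1], b = [-4, 1]. c[0] = 3×-4 = -12; c[1] = 3×1 + 1×-4 = -1; c[2] = 1×1 = 1. Result coefficients: [-12, -1, 1] → -12 - s + s^2

-12 - s + s^2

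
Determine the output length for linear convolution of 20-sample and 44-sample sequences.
Linear/full convolution length: m + n - 1 = 20 + 44 - 1 = 63

63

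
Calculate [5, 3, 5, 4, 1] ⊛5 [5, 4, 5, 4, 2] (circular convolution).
Use y[k] = Σ_j u[j]·v[(k-j) mod 5]. y[0] = 5×5 + 3×2 + 5×4 + 4×5 + 1×4 = 75; y[1] = 5×4 + 3×5 + 5×2 + 4×4 + 1×5 = 66; y[2] = 5×5 + 3×4 + 5×5 + 4×2 + 1×4 = 74; y[3] = 5×4 + 3×5 + 5×4 + 4×5 + 1×2 = 77; y[4] = 5×2 + 3×4 + 5×5 + 4×4 + 1×5 = 68. Result: [75, 66, 74, 77, 68]

[75, 66, 74, 77, 68]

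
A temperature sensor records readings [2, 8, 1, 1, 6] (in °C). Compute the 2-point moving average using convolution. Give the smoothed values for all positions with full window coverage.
2-point moving average kernel = [1, 1]. Apply in 'valid' mode (full window coverage): avg[0] = (2 + 8) / 2 = 5.0; avg[1] = (8 + 1) / 2 = 4.5; avg[2] = (1 + 1) / 2 = 1.0; avg[3] = (1 + 6) / 2 = 3.5. Smoothed values: [5.0, 4.5, 1.0, 3.5]

[5.0, 4.5, 1.0, 3.5]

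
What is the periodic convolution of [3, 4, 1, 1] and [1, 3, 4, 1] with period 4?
Use y[k] = Σ_j x[j]·h[(k-j) mod 4]. y[0] = 3×1 + 4×1 + 1×4 + 1×3 = 14; y[1] = 3×3 + 4×1 + 1×1 + 1×4 = 18; y[2] = 3×4 + 4×3 + 1×1 + 1×1 = 26; y[3] = 3×1 + 4×4 + 1×3 + 1×1 = 23. Result: [14, 18, 26, 23]

[14, 18, 26, 23]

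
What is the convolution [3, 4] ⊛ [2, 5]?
y[0] = 3×2 = 6; y[1] = 3×5 + 4×2 = 23; y[2] = 4×5 = 20

[6, 23, 20]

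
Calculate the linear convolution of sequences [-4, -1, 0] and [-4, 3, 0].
y[0] = -4×-4 = 16; y[1] = -4×3 + -1×-4 = -8; y[2] = -4×0 + -1×3 + 0×-4 = -3; y[3] = -1×0 + 0×3 = 0; y[4] = 0×0 = 0

[16, -8, -3, 0, 0]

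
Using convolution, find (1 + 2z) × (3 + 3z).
Ascending coefficients: a = [1, 2], b = [3, 3]. c[0] = 1×3 = 3; c[1] = 1×3 + 2×3 = 9; c[2] = 2×3 = 6. Result coefficients: [3, 9, 6] → 3 + 9z + 6z^2

3 + 9z + 6z^2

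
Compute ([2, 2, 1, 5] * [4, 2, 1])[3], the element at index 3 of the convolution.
Use y[k] = Σ_i a[i]·b[k-i] at k=3. y[3] = 2×1 + 1×2 + 5×4 = 24

24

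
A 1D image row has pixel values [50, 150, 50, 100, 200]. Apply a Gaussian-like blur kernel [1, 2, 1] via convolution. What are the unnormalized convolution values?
Convolve image row [50, 150, 50, 100, 200] with kernel [1, 2, 1]: y[0] = 50×1 = 50; y[1] = 50×2 + 150×1 = 250; y[2] = 50×1 + 150×2 + 50×1 = 400; y[3] = 150×1 + 50×2 + 100×1 = 350; y[4] = 50×1 + 100×2 + 200×1 = 450; y[5] = 100×1 + 200×2 = 500; y[6] = 200×1 = 200 → [50, 250, 400, 350, 450, 500, 200]. Normalization factor = sum(kernel) = 4.

[50, 250, 400, 350, 450, 500, 200]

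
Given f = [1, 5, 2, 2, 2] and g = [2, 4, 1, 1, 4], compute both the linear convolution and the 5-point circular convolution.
Linear: y_lin[0] = 1×2 = 2; y_lin[1] = 1×4 + 5×2 = 14; y_lin[2] = 1×1 + 5×4 + 2×2 = 25; y_lin[3] = 1×1 + 5×1 + 2×4 + 2×2 = 18; y_lin[4] = 1×4 + 5×1 + 2×1 + 2×4 + 2×2 = 23; y_lin[5] = 5×4 + 2×1 + 2×1 + 2×4 = 32; y_lin[6] = 2×4 + 2×1 + 2×1 = 12; y_lin[7] = 2×4 + 2×1 = 10; y_lin[8] = 2×4 = 8 → [2, 14, 25, 18, 23, 32, 12, 10, 8]. Circular (length 5): y[0] = 1×2 + 5×4 + 2×1 + 2×1 + 2×4 = 34; y[1] = 1×4 + 5×2 + 2×4 + 2×1 + 2×1 = 26; y[2] = 1×1 + 5×4 + 2×2 + 2×4 + 2×1 = 35; y[3] = 1×1 + 5×1 + 2×4 + 2×2 + 2×4 = 26; y[4] = 1×4 + 5×1 + 2×1 + 2×4 + 2×2 = 23 → [34, 26, 35, 26, 23]

Linear: [2, 14, 25, 18, 23, 32, 12, 10, 8], Circular: [34, 26, 35, 26, 23]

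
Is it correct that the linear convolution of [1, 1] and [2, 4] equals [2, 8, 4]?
Recompute linear convolution of [1, 1] and [2, 4]: y[0] = 1×2 = 2; y[1] = 1×4 + 1×2 = 6; y[2] = 1×4 = 4 → [2, 6, 4]. Compare to given [2, 8, 4]: they differ at index 1: given 8, correct 6, so answer: No

No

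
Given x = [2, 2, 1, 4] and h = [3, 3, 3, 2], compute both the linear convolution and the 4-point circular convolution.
Linear: y_lin[0] = 2×3 = 6; y_lin[1] = 2×3 + 2×3 = 12; y_lin[2] = 2×3 + 2×3 + 1×3 = 15; y_lin[3] = 2×2 + 2×3 + 1×3 + 4×3 = 25; y_lin[4] = 2×2 + 1×3 + 4×3 = 19; y_lin[5] = 1×2 + 4×3 = 14; y_lin[6] = 4×2 = 8 → [6, 12, 15, 25, 19, 14, 8]. Circular (length 4): y[0] = 2×3 + 2×2 + 1×3 + 4×3 = 25; y[1] = 2×3 + 2×3 + 1×2 + 4×3 = 26; y[2] = 2×3 + 2×3 + 1×3 + 4×2 = 23; y[3] = 2×2 + 2×3 + 1×3 + 4×3 = 25 → [25, 26, 23, 25]

Linear: [6, 12, 15, 25, 19, 14, 8], Circular: [25, 26, 23, 25]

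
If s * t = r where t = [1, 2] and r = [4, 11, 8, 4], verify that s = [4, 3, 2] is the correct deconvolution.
Forward-compute [4, 3, 2] * [1, 2]: r[0] = 4×1 = 4; r[1] = 4×2 + 3×1 = 11; r[2] = 3×2 + 2×1 = 8; r[3] = 2×2 = 4 → [4, 11, 8, 4]. Matches given r = [4, 11, 8, 4], so verified.

Verified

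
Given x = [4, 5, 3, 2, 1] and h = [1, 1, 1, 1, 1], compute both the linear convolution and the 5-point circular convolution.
Linear: y_lin[0] = 4×1 = 4; y_lin[1] = 4×1 + 5×1 = 9; y_lin[2] = 4×1 + 5×1 + 3×1 = 12; y_lin[3] = 4×1 + 5×1 + 3×1 + 2×1 = 14; y_lin[4] = 4×1 + 5×1 + 3×1 + 2×1 + 1×1 = 15; y_lin[5] = 5×1 + 3×1 + 2×1 + 1×1 = 11; y_lin[6] = 3×1 + 2×1 + 1×1 = 6; y_lin[7] = 2×1 + 1×1 = 3; y_lin[8] = 1×1 = 1 → [4, 9, 12, 14, 15, 11, 6, 3, 1]. Circular (length 5): y[0] = 4×1 + 5×1 + 3×1 + 2×1 + 1×1 = 15; y[1] = 4×1 + 5×1 + 3×1 + 2×1 + 1×1 = 15; y[2] = 4×1 + 5×1 + 3×1 + 2×1 + 1×1 = 15; y[3] = 4×1 + 5×1 + 3×1 + 2×1 + 1×1 = 15; y[4] = 4×1 + 5×1 + 3×1 + 2×1 + 1×1 = 15 → [15, 15, 15, 15, 15]

Linear: [4, 9, 12, 14, 15, 11, 6, 3, 1], Circular: [15, 15, 15, 15, 15]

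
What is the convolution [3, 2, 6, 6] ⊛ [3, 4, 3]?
y[0] = 3×3 = 9; y[1] = 3×4 + 2×3 = 18; y[2] = 3×3 + 2×4 + 6×3 = 35; y[3] = 2×3 + 6×4 + 6×3 = 48; y[4] = 6×3 + 6×4 = 42; y[5] = 6×3 = 18

[9, 18, 35, 48, 42, 18]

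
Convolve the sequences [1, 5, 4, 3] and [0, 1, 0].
y[0] = 1×0 = 0; y[1] = 1×1 + 5×0 = 1; y[2] = 1×0 + 5×1 + 4×0 = 5; y[3] = 5×0 + 4×1 + 3×0 = 4; y[4] = 4×0 + 3×1 = 3; y[5] = 3×0 = 0

[0, 1, 5, 4, 3, 0]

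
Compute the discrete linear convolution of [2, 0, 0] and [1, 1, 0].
y[0] = 2×1 = 2; y[1] = 2×1 + 0×1 = 2; y[2] = 2×0 + 0×1 + 0×1 = 0; y[3] = 0×0 + 0×1 = 0; y[4] = 0×0 = 0

[2, 2, 0, 0, 0]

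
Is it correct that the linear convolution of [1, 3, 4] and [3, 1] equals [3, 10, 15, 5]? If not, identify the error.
Recompute linear convolution of [1, 3, 4] and [3, 1]: y[0] = 1×3 = 3; y[1] = 1×1 + 3×3 = 10; y[2] = 3×1 + 4×3 = 15; y[3] = 4×1 = 4 → [3, 10, 15, 4]. Compare to given [3, 10, 15, 5]: they differ at index 3: given 5, correct 4, so answer: No

No. Error at index 3: given 5, correct 4.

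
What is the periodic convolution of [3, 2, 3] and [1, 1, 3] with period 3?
Use y[k] = Σ_j s[j]·t[(k-j) mod 3]. y[0] = 3×1 + 2×3 + 3×1 = 12; y[1] = 3×1 + 2×1 + 3×3 = 14; y[2] = 3×3 + 2×1 + 3×1 = 14. Result: [12, 14, 14]

[12, 14, 14]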